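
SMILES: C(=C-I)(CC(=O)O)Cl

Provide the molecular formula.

Heavy atoms from the SMILES: 4 C, 1 Cl, 1 I, 2 O.
Implicit hydrogens by atom environment:
  2 × C: no H
  1 × C: 2 H
  1 × C: 1 H
  1 × Cl: no H
  1 × I: no H
  1 × O: 1 H
  1 × O: no H
  Total hydrogens = 4.
Molecular formula: C4H4ClIO2

C4H4ClIO2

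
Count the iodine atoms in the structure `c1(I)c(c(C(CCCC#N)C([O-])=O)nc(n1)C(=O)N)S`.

1

The symbol for iodine appears 1 time in the SMILES.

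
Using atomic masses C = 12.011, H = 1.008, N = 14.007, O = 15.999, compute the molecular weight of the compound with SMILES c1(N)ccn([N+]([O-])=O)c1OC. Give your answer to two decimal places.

157.13

Molecular formula: C5H7N3O3.
M = 5×12.011 + 7×1.008 + 3×14.007 + 3×15.999 = 157.13 g/mol.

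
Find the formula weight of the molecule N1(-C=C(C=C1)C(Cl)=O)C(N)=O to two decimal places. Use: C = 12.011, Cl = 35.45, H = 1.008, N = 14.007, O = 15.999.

Molecular formula: C6H5ClN2O2.
M = 6×12.011 + 1×35.45 + 5×1.008 + 2×14.007 + 2×15.999 = 172.57 g/mol.

172.57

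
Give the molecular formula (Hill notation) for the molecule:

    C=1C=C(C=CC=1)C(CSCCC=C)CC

C14H20S

Heavy atoms from the SMILES: 14 C, 1 S.
Implicit hydrogens by atom environment:
  5 × C: 2 H each → 10
  5 × C (aromatic): 1 H each → 5
  2 × C: 1 H each → 2
  1 × C: 3 H
  1 × C (aromatic): no H
  1 × S: no H
  Total hydrogens = 20.
Molecular formula: C14H20S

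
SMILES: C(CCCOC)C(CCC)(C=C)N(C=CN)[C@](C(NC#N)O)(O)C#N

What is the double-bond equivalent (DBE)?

6

Molecular formula from the SMILES: C17H29N5O3.
DoU = (2C + 2 + N − H − X)/2 = (2·17 + 2 + 5 − 29 − 0)/2 = 12/2 = 6.
(Structurally: 0 ring(s) + 6 π bond(s) = 6.)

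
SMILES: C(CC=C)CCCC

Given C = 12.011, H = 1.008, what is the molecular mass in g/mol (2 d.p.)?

Molecular formula: C8H16.
M = 8×12.011 + 16×1.008 = 112.22 g/mol.

112.22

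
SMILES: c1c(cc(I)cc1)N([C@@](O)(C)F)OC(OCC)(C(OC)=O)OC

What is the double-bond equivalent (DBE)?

5

Molecular formula from the SMILES: C14H19FINO6.
DoU = (2C + 2 + N − H − X)/2 = (2·14 + 2 + 1 − 19 − 2)/2 = 10/2 = 5.
(Structurally: 1 ring(s) + 4 π bond(s) = 5.)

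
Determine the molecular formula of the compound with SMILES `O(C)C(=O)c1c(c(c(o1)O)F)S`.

Heavy atoms from the SMILES: 6 C, 1 F, 4 O, 1 S.
Implicit hydrogens by atom environment:
  4 × C (aromatic): no H
  2 × O: no H
  1 × C: 3 H
  1 × C: no H
  1 × F: no H
  1 × O: 1 H
  1 × O (aromatic): no H
  1 × S: 1 H
  Total hydrogens = 5.
Molecular formula: C6H5FO4S

C6H5FO4S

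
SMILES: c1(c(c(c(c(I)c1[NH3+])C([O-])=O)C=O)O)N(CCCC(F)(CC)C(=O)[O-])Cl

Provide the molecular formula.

Heavy atoms from the SMILES: 15 C, 1 Cl, 1 F, 1 I, 2 N, 6 O.
Implicit hydrogens by atom environment:
  6 × C (aromatic): no H
  4 × C: 2 H each → 8
  3 × C: no H
  3 × O: no H
  2 × O (charge -1): no H
  1 × C: 3 H
  1 × C: 1 H
  1 × Cl: no H
  1 × F: no H
  1 × I: no H
  1 × N (charge +1): 3 H
  1 × N: no H
  1 × O: 1 H
  Total hydrogens = 16.
Net charge -1.
Molecular formula: C15H16ClFIN2O6-

C15H16ClFIN2O6-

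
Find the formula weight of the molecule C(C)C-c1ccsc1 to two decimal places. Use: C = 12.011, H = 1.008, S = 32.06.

126.22

Molecular formula: C7H10S.
M = 7×12.011 + 10×1.008 + 1×32.06 = 126.22 g/mol.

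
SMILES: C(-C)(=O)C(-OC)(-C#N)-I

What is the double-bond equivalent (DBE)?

3

Molecular formula from the SMILES: C5H6INO2.
DoU = (2C + 2 + N − H − X)/2 = (2·5 + 2 + 1 − 6 − 1)/2 = 6/2 = 3.
(Structurally: 0 ring(s) + 3 π bond(s) = 3.)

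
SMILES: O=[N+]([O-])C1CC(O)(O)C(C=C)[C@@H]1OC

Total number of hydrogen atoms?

13

Hydrogens are implicit in SMILES; fill each atom to its normal valence:
  4 × C: 1 H each → 4
  2 × C: 2 H each → 4
  2 × O: 1 H each → 2
  2 × O: no H
  1 × C: 3 H
  1 × C: no H
  1 × N (charge +1): no H
  1 × O (charge -1): no H
  Total hydrogens = 13.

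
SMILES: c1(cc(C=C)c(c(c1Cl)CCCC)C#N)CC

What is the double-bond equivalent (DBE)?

7

Molecular formula from the SMILES: C15H18ClN.
DoU = (2C + 2 + N − H − X)/2 = (2·15 + 2 + 1 − 18 − 1)/2 = 14/2 = 7.
(Structurally: 1 ring(s) + 6 π bond(s) = 7.)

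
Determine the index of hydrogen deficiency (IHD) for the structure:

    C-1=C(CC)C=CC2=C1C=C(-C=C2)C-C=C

8

Molecular formula from the SMILES: C15H16.
DoU = (2C + 2 + N − H − X)/2 = (2·15 + 2 + 0 − 16 − 0)/2 = 16/2 = 8.
(Structurally: 2 ring(s) + 6 π bond(s) = 8.)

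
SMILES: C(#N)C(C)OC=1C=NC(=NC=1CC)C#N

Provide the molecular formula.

C10H10N4O

Heavy atoms from the SMILES: 10 C, 4 N, 1 O.
Implicit hydrogens by atom environment:
  3 × C (aromatic): no H
  2 × C: 3 H each → 6
  2 × C: no H
  2 × N (aromatic): no H
  2 × N: no H
  1 × C: 2 H
  1 × C (aromatic): 1 H
  1 × C: 1 H
  1 × O: no H
  Total hydrogens = 10.
Molecular formula: C10H10N4O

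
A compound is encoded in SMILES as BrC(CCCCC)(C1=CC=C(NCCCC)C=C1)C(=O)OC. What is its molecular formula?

C18H28BrNO2

Heavy atoms from the SMILES: 1 Br, 18 C, 1 N, 2 O.
Implicit hydrogens by atom environment:
  7 × C: 2 H each → 14
  4 × C (aromatic): 1 H each → 4
  3 × C: 3 H each → 9
  2 × C: no H
  2 × C (aromatic): no H
  2 × O: no H
  1 × Br: no H
  1 × N: 1 H
  Total hydrogens = 28.
Molecular formula: C18H28BrNO2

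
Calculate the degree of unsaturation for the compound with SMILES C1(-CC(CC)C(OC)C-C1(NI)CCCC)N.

1

Molecular formula from the SMILES: C13H27IN2O.
DoU = (2C + 2 + N − H − X)/2 = (2·13 + 2 + 2 − 27 − 1)/2 = 2/2 = 1.
(Structurally: 1 ring(s) + 0 π bond(s) = 1.)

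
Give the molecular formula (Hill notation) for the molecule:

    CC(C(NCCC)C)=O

Heavy atoms from the SMILES: 7 C, 1 N, 1 O.
Implicit hydrogens by atom environment:
  3 × C: 3 H each → 9
  2 × C: 2 H each → 4
  1 × C: 1 H
  1 × C: no H
  1 × N: 1 H
  1 × O: no H
  Total hydrogens = 15.
Molecular formula: C7H15NO

C7H15NO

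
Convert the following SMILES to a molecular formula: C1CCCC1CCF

C7H13F

Heavy atoms from the SMILES: 7 C, 1 F.
Implicit hydrogens by atom environment:
  6 × C: 2 H each → 12
  1 × C: 1 H
  1 × F: no H
  Total hydrogens = 13.
Molecular formula: C7H13F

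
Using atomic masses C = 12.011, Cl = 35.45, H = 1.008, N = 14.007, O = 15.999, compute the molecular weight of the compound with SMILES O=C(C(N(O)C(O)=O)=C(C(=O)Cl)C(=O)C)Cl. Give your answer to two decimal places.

Molecular formula: C7H5Cl2NO6.
M = 7×12.011 + 2×35.45 + 5×1.008 + 1×14.007 + 6×15.999 = 270.02 g/mol.

270.02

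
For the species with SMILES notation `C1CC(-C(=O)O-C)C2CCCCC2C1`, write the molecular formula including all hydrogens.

Heavy atoms from the SMILES: 12 C, 2 O.
Implicit hydrogens by atom environment:
  7 × C: 2 H each → 14
  3 × C: 1 H each → 3
  2 × O: no H
  1 × C: 3 H
  1 × C: no H
  Total hydrogens = 20.
Molecular formula: C12H20O2

C12H20O2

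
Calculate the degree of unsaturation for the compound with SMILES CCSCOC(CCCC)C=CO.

1

Molecular formula from the SMILES: C10H20O2S.
DoU = (2C + 2 + N − H − X)/2 = (2·10 + 2 + 0 − 20 − 0)/2 = 2/2 = 1.
(Structurally: 0 ring(s) + 1 π bond(s) = 1.)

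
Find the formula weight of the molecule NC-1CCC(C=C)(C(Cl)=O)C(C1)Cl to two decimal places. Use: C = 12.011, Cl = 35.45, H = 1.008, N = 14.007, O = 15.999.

222.11

Molecular formula: C9H13Cl2NO.
M = 9×12.011 + 2×35.45 + 13×1.008 + 1×14.007 + 1×15.999 = 222.11 g/mol.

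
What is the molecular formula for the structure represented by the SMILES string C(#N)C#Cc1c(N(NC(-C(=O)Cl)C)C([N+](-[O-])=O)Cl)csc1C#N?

Heavy atoms from the SMILES: 12 C, 2 Cl, 5 N, 3 O, 1 S.
Implicit hydrogens by atom environment:
  5 × C: no H
  3 × C (aromatic): no H
  3 × N: no H
  2 × C: 1 H each → 2
  2 × Cl: no H
  2 × O: no H
  1 × C: 3 H
  1 × C (aromatic): 1 H
  1 × N: 1 H
  1 × N (charge +1): no H
  1 × O (charge -1): no H
  1 × S (aromatic): no H
  Total hydrogens = 7.
Molecular formula: C12H7Cl2N5O3S

C12H7Cl2N5O3S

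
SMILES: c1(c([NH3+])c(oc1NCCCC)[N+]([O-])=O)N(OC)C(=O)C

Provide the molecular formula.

Heavy atoms from the SMILES: 11 C, 4 N, 5 O.
Implicit hydrogens by atom environment:
  4 × C (aromatic): no H
  3 × C: 3 H each → 9
  3 × C: 2 H each → 6
  3 × O: no H
  1 × C: no H
  1 × N (charge +1): 3 H
  1 × N: 1 H
  1 × N: no H
  1 × N (charge +1): no H
  1 × O (aromatic): no H
  1 × O (charge -1): no H
  Total hydrogens = 19.
Net charge +1.
Molecular formula: C11H19N4O5+

C11H19N4O5+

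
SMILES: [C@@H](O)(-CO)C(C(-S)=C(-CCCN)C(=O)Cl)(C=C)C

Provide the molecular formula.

C12H20ClNO3S

Heavy atoms from the SMILES: 12 C, 1 Cl, 1 N, 3 O, 1 S.
Implicit hydrogens by atom environment:
  5 × C: 2 H each → 10
  4 × C: no H
  2 × C: 1 H each → 2
  2 × O: 1 H each → 2
  1 × C: 3 H
  1 × Cl: no H
  1 × N: 2 H
  1 × O: no H
  1 × S: 1 H
  Total hydrogens = 20.
Molecular formula: C12H20ClNO3S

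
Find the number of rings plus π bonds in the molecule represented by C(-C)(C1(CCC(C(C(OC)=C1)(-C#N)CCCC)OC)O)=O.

5

Molecular formula from the SMILES: C16H25NO4.
DoU = (2C + 2 + N − H − X)/2 = (2·16 + 2 + 1 − 25 − 0)/2 = 10/2 = 5.
(Structurally: 1 ring(s) + 4 π bond(s) = 5.)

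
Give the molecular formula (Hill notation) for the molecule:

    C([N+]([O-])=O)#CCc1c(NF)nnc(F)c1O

Heavy atoms from the SMILES: 7 C, 2 F, 4 N, 3 O.
Implicit hydrogens by atom environment:
  4 × C (aromatic): no H
  2 × C: no H
  2 × F: no H
  2 × N (aromatic): no H
  1 × C: 2 H
  1 × N: 1 H
  1 × N (charge +1): no H
  1 × O: 1 H
  1 × O: no H
  1 × O (charge -1): no H
  Total hydrogens = 4.
Molecular formula: C7H4F2N4O3

C7H4F2N4O3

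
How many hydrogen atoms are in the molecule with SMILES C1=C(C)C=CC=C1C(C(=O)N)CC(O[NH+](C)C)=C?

21

Hydrogens are implicit in SMILES; fill each atom to its normal valence:
  4 × C (aromatic): 1 H each → 4
  3 × C: 3 H each → 9
  2 × C: 2 H each → 4
  2 × C: no H
  2 × C (aromatic): no H
  2 × O: no H
  1 × C: 1 H
  1 × N: 2 H
  1 × N (charge +1): 1 H
  Total hydrogens = 21.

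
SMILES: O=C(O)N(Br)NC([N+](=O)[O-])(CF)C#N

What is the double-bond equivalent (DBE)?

4

Molecular formula from the SMILES: C4H4BrFN4O4.
DoU = (2C + 2 + N − H − X)/2 = (2·4 + 2 + 4 − 4 − 2)/2 = 8/2 = 4.
(Structurally: 0 ring(s) + 4 π bond(s) = 4.)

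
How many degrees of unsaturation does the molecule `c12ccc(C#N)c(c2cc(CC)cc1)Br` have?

9

Molecular formula from the SMILES: C13H10BrN.
DoU = (2C + 2 + N − H − X)/2 = (2·13 + 2 + 1 − 10 − 1)/2 = 18/2 = 9.
(Structurally: 2 ring(s) + 7 π bond(s) = 9.)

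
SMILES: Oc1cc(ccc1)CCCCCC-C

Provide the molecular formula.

C13H20O

Heavy atoms from the SMILES: 13 C, 1 O.
Implicit hydrogens by atom environment:
  6 × C: 2 H each → 12
  4 × C (aromatic): 1 H each → 4
  2 × C (aromatic): no H
  1 × C: 3 H
  1 × O: 1 H
  Total hydrogens = 20.
Molecular formula: C13H20O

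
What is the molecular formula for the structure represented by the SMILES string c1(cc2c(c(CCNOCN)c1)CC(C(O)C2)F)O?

Heavy atoms from the SMILES: 13 C, 1 F, 2 N, 3 O.
Implicit hydrogens by atom environment:
  5 × C: 2 H each → 10
  4 × C (aromatic): no H
  2 × C (aromatic): 1 H each → 2
  2 × C: 1 H each → 2
  2 × O: 1 H each → 2
  1 × F: no H
  1 × N: 2 H
  1 × N: 1 H
  1 × O: no H
  Total hydrogens = 19.
Molecular formula: C13H19FN2O3

C13H19FN2O3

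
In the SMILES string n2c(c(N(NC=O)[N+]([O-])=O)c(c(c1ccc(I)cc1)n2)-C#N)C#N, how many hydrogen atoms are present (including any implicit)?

Hydrogens are implicit in SMILES; fill each atom to its normal valence:
  6 × C (aromatic): no H
  4 × C (aromatic): 1 H each → 4
  3 × N: no H
  2 × C: no H
  2 × N (aromatic): no H
  2 × O: no H
  1 × C: 1 H
  1 × I: no H
  1 × N: 1 H
  1 × N (charge +1): no H
  1 × O (charge -1): no H
  Total hydrogens = 6.

6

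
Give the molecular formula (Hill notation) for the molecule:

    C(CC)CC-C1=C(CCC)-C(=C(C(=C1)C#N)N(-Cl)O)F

Heavy atoms from the SMILES: 15 C, 1 Cl, 1 F, 2 N, 1 O.
Implicit hydrogens by atom environment:
  6 × C: 2 H each → 12
  5 × C (aromatic): no H
  2 × C: 3 H each → 6
  2 × N: no H
  1 × C (aromatic): 1 H
  1 × C: no H
  1 × Cl: no H
  1 × F: no H
  1 × O: 1 H
  Total hydrogens = 20.
Molecular formula: C15H20ClFN2O

C15H20ClFN2O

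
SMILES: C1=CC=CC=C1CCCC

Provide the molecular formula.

C10H14

Heavy atoms from the SMILES: 10 C.
Implicit hydrogens by atom environment:
  5 × C (aromatic): 1 H each → 5
  3 × C: 2 H each → 6
  1 × C: 3 H
  1 × C (aromatic): no H
  Total hydrogens = 14.
Molecular formula: C10H14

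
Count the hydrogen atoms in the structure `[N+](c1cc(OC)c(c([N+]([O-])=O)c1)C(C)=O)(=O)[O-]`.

8

Hydrogens are implicit in SMILES; fill each atom to its normal valence:
  4 × C (aromatic): no H
  4 × O: no H
  2 × C: 3 H each → 6
  2 × C (aromatic): 1 H each → 2
  2 × N (charge +1): no H
  2 × O (charge -1): no H
  1 × C: no H
  Total hydrogens = 8.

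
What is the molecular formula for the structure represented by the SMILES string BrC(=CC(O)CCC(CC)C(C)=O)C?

Heavy atoms from the SMILES: 1 Br, 11 C, 2 O.
Implicit hydrogens by atom environment:
  3 × C: 3 H each → 9
  3 × C: 2 H each → 6
  3 × C: 1 H each → 3
  2 × C: no H
  1 × Br: no H
  1 × O: 1 H
  1 × O: no H
  Total hydrogens = 19.
Molecular formula: C11H19BrO2

C11H19BrO2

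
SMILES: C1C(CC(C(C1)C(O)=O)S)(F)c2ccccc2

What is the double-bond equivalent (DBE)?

6

Molecular formula from the SMILES: C13H15FO2S.
DoU = (2C + 2 + N − H − X)/2 = (2·13 + 2 + 0 − 15 − 1)/2 = 12/2 = 6.
(Structurally: 2 ring(s) + 4 π bond(s) = 6.)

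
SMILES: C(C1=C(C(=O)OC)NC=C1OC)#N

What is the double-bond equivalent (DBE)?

Molecular formula from the SMILES: C8H8N2O3.
DoU = (2C + 2 + N − H − X)/2 = (2·8 + 2 + 2 − 8 − 0)/2 = 12/2 = 6.
(Structurally: 1 ring(s) + 5 π bond(s) = 6.)

6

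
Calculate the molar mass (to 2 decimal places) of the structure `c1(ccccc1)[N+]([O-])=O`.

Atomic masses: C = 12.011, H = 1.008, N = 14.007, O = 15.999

123.11

Molecular formula: C6H5NO2.
M = 6×12.011 + 5×1.008 + 1×14.007 + 2×15.999 = 123.11 g/mol.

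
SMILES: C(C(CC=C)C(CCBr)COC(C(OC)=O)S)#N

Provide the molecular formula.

C12H18BrNO3S

Heavy atoms from the SMILES: 1 Br, 12 C, 1 N, 3 O, 1 S.
Implicit hydrogens by atom environment:
  5 × C: 2 H each → 10
  4 × C: 1 H each → 4
  3 × O: no H
  2 × C: no H
  1 × Br: no H
  1 × C: 3 H
  1 × N: no H
  1 × S: 1 H
  Total hydrogens = 18.
Molecular formula: C12H18BrNO3S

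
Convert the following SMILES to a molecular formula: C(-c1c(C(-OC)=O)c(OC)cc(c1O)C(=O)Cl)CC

Heavy atoms from the SMILES: 13 C, 1 Cl, 5 O.
Implicit hydrogens by atom environment:
  5 × C (aromatic): no H
  4 × O: no H
  3 × C: 3 H each → 9
  2 × C: 2 H each → 4
  2 × C: no H
  1 × C (aromatic): 1 H
  1 × Cl: no H
  1 × O: 1 H
  Total hydrogens = 15.
Molecular formula: C13H15ClO5

C13H15ClO5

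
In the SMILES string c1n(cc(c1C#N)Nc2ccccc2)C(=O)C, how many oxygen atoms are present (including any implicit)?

1

The symbol for oxygen appears 1 time in the SMILES.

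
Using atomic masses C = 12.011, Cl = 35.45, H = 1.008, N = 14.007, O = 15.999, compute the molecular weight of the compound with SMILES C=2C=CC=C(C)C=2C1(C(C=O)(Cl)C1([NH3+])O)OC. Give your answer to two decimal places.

256.71

Molecular formula: C12H15ClNO3+.
M = 12×12.011 + 1×35.45 + 15×1.008 + 1×14.007 + 3×15.999 = 256.71 g/mol.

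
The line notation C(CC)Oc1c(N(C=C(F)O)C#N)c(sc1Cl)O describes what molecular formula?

Heavy atoms from the SMILES: 10 C, 1 Cl, 1 F, 2 N, 3 O, 1 S.
Implicit hydrogens by atom environment:
  4 × C (aromatic): no H
  2 × C: 2 H each → 4
  2 × C: no H
  2 × N: no H
  2 × O: 1 H each → 2
  1 × C: 3 H
  1 × C: 1 H
  1 × Cl: no H
  1 × F: no H
  1 × O: no H
  1 × S (aromatic): no H
  Total hydrogens = 10.
Molecular formula: C10H10ClFN2O3S

C10H10ClFN2O3S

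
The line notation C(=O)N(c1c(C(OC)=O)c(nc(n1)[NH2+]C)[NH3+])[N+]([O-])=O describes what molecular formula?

[C8H12N6O5]2+

Heavy atoms from the SMILES: 8 C, 6 N, 5 O.
Implicit hydrogens by atom environment:
  4 × C (aromatic): no H
  4 × O: no H
  2 × C: 3 H each → 6
  2 × N (aromatic): no H
  1 × C: 1 H
  1 × C: no H
  1 × N (charge +1): 3 H
  1 × N (charge +1): 2 H
  1 × N: no H
  1 × N (charge +1): no H
  1 × O (charge -1): no H
  Total hydrogens = 12.
Net charge +2.
Molecular formula: [C8H12N6O5]2+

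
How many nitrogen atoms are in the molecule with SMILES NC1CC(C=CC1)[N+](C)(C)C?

2

The symbol for nitrogen appears 2 times in the SMILES.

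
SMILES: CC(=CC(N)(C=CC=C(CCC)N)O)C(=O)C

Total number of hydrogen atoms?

22

Hydrogens are implicit in SMILES; fill each atom to its normal valence:
  4 × C: 1 H each → 4
  4 × C: no H
  3 × C: 3 H each → 9
  2 × C: 2 H each → 4
  2 × N: 2 H each → 4
  1 × O: 1 H
  1 × O: no H
  Total hydrogens = 22.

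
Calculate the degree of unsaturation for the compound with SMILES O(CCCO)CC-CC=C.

Molecular formula from the SMILES: C8H16O2.
DoU = (2C + 2 + N − H − X)/2 = (2·8 + 2 + 0 − 16 − 0)/2 = 2/2 = 1.
(Structurally: 0 ring(s) + 1 π bond(s) = 1.)

1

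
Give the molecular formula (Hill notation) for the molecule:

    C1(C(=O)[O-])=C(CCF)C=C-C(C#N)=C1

Heavy atoms from the SMILES: 10 C, 1 F, 1 N, 2 O.
Implicit hydrogens by atom environment:
  3 × C (aromatic): 1 H each → 3
  3 × C (aromatic): no H
  2 × C: 2 H each → 4
  2 × C: no H
  1 × F: no H
  1 × N: no H
  1 × O: no H
  1 × O (charge -1): no H
  Total hydrogens = 7.
Net charge -1.
Molecular formula: C10H7FNO2-

C10H7FNO2-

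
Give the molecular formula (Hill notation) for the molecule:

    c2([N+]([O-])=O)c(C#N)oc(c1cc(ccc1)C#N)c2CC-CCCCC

C19H19N3O3

Heavy atoms from the SMILES: 19 C, 3 N, 3 O.
Implicit hydrogens by atom environment:
  6 × C: 2 H each → 12
  6 × C (aromatic): no H
  4 × C (aromatic): 1 H each → 4
  2 × C: no H
  2 × N: no H
  1 × C: 3 H
  1 × N (charge +1): no H
  1 × O (aromatic): no H
  1 × O: no H
  1 × O (charge -1): no H
  Total hydrogens = 19.
Molecular formula: C19H19N3O3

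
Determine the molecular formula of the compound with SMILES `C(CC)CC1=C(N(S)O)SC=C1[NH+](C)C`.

C10H19N2OS2+

Heavy atoms from the SMILES: 10 C, 2 N, 1 O, 2 S.
Implicit hydrogens by atom environment:
  3 × C: 3 H each → 9
  3 × C: 2 H each → 6
  3 × C (aromatic): no H
  1 × C (aromatic): 1 H
  1 × N (charge +1): 1 H
  1 × N: no H
  1 × O: 1 H
  1 × S: 1 H
  1 × S (aromatic): no H
  Total hydrogens = 19.
Net charge +1.
Molecular formula: C10H19N2OS2+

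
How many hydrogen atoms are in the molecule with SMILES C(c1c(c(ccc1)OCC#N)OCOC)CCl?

Hydrogens are implicit in SMILES; fill each atom to its normal valence:
  4 × C: 2 H each → 8
  3 × C (aromatic): 1 H each → 3
  3 × C (aromatic): no H
  3 × O: no H
  1 × C: 3 H
  1 × C: no H
  1 × Cl: no H
  1 × N: no H
  Total hydrogens = 14.

14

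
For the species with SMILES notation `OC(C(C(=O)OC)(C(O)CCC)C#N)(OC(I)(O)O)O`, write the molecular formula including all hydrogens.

Heavy atoms from the SMILES: 10 C, 1 I, 1 N, 8 O.
Implicit hydrogens by atom environment:
  5 × C: no H
  5 × O: 1 H each → 5
  3 × O: no H
  2 × C: 3 H each → 6
  2 × C: 2 H each → 4
  1 × C: 1 H
  1 × I: no H
  1 × N: no H
  Total hydrogens = 16.
Molecular formula: C10H16INO8

C10H16INO8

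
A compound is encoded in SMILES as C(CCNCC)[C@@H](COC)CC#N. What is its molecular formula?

C10H20N2O

Heavy atoms from the SMILES: 10 C, 2 N, 1 O.
Implicit hydrogens by atom environment:
  6 × C: 2 H each → 12
  2 × C: 3 H each → 6
  1 × C: 1 H
  1 × C: no H
  1 × N: 1 H
  1 × N: no H
  1 × O: no H
  Total hydrogens = 20.
Molecular formula: C10H20N2O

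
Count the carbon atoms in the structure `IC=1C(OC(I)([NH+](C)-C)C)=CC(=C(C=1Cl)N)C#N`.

The symbol for carbon appears 11 times in the SMILES. (Cl is a single chlorine, not C + l.)

11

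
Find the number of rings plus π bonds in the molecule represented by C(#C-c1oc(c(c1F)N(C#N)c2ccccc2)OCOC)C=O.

12

Molecular formula from the SMILES: C16H11FN2O4.
DoU = (2C + 2 + N − H − X)/2 = (2·16 + 2 + 2 − 11 − 1)/2 = 24/2 = 12.
(Structurally: 2 ring(s) + 10 π bond(s) = 12.)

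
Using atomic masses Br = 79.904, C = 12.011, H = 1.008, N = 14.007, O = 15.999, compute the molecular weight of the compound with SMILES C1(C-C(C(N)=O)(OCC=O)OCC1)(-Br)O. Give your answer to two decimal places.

282.09

Molecular formula: C8H12BrNO5.
M = 1×79.904 + 8×12.011 + 12×1.008 + 1×14.007 + 5×15.999 = 282.09 g/mol.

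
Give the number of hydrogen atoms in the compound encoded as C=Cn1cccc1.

7

Hydrogens are implicit in SMILES; fill each atom to its normal valence:
  4 × C (aromatic): 1 H each → 4
  1 × C: 2 H
  1 × C: 1 H
  1 × N (aromatic): no H
  Total hydrogens = 7.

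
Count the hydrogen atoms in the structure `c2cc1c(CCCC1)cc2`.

Hydrogens are implicit in SMILES; fill each atom to its normal valence:
  4 × C: 2 H each → 8
  4 × C (aromatic): 1 H each → 4
  2 × C (aromatic): no H
  Total hydrogens = 12.

12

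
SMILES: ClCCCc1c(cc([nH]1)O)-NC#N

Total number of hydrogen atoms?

10

Hydrogens are implicit in SMILES; fill each atom to its normal valence:
  3 × C: 2 H each → 6
  3 × C (aromatic): no H
  1 × C (aromatic): 1 H
  1 × C: no H
  1 × Cl: no H
  1 × N (aromatic): 1 H
  1 × N: 1 H
  1 × N: no H
  1 × O: 1 H
  Total hydrogens = 10.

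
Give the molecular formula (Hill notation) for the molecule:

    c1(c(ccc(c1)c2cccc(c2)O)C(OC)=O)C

Heavy atoms from the SMILES: 15 C, 3 O.
Implicit hydrogens by atom environment:
  7 × C (aromatic): 1 H each → 7
  5 × C (aromatic): no H
  2 × C: 3 H each → 6
  2 × O: no H
  1 × C: no H
  1 × O: 1 H
  Total hydrogens = 14.
Molecular formula: C15H14O3

C15H14O3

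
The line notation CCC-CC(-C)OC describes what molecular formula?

Heavy atoms from the SMILES: 7 C, 1 O.
Implicit hydrogens by atom environment:
  3 × C: 3 H each → 9
  3 × C: 2 H each → 6
  1 × C: 1 H
  1 × O: no H
  Total hydrogens = 16.
Molecular formula: C7H16O

C7H16O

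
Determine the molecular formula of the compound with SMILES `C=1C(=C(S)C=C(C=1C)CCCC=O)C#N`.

C12H13NOS

Heavy atoms from the SMILES: 12 C, 1 N, 1 O, 1 S.
Implicit hydrogens by atom environment:
  4 × C (aromatic): no H
  3 × C: 2 H each → 6
  2 × C (aromatic): 1 H each → 2
  1 × C: 3 H
  1 × C: 1 H
  1 × C: no H
  1 × N: no H
  1 × O: no H
  1 × S: 1 H
  Total hydrogens = 13.
Molecular formula: C12H13NOS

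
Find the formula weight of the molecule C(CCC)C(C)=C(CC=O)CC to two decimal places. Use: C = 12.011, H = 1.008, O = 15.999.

Molecular formula: C11H20O.
M = 11×12.011 + 20×1.008 + 1×15.999 = 168.28 g/mol.

168.28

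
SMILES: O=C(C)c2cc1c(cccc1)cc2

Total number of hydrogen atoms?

Hydrogens are implicit in SMILES; fill each atom to its normal valence:
  7 × C (aromatic): 1 H each → 7
  3 × C (aromatic): no H
  1 × C: 3 H
  1 × C: no H
  1 × O: no H
  Total hydrogens = 10.

10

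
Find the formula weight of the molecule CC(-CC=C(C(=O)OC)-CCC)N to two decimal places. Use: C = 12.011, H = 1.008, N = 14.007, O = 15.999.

185.27

Molecular formula: C10H19NO2.
M = 10×12.011 + 19×1.008 + 1×14.007 + 2×15.999 = 185.27 g/mol.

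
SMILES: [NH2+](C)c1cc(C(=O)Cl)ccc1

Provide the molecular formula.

C8H9ClNO+

Heavy atoms from the SMILES: 8 C, 1 Cl, 1 N, 1 O.
Implicit hydrogens by atom environment:
  4 × C (aromatic): 1 H each → 4
  2 × C (aromatic): no H
  1 × C: 3 H
  1 × C: no H
  1 × Cl: no H
  1 × N (charge +1): 2 H
  1 × O: no H
  Total hydrogens = 9.
Net charge +1.
Molecular formula: C8H9ClNO+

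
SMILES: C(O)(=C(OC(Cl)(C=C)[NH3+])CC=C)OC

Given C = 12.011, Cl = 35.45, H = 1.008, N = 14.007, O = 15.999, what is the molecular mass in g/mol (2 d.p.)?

220.67

Molecular formula: C9H15ClNO3+.
M = 9×12.011 + 1×35.45 + 15×1.008 + 1×14.007 + 3×15.999 = 220.67 g/mol.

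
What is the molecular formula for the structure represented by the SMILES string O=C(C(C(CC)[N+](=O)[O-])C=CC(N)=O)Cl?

C8H11ClN2O4

Heavy atoms from the SMILES: 8 C, 1 Cl, 2 N, 4 O.
Implicit hydrogens by atom environment:
  4 × C: 1 H each → 4
  3 × O: no H
  2 × C: no H
  1 × C: 3 H
  1 × C: 2 H
  1 × Cl: no H
  1 × N: 2 H
  1 × N (charge +1): no H
  1 × O (charge -1): no H
  Total hydrogens = 11.
Molecular formula: C8H11ClN2O4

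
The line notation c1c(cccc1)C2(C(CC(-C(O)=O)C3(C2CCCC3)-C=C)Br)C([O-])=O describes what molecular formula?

C20H22BrO4-

Heavy atoms from the SMILES: 1 Br, 20 C, 4 O.
Implicit hydrogens by atom environment:
  6 × C: 2 H each → 12
  5 × C (aromatic): 1 H each → 5
  4 × C: 1 H each → 4
  4 × C: no H
  2 × O: no H
  1 × Br: no H
  1 × C (aromatic): no H
  1 × O: 1 H
  1 × O (charge -1): no H
  Total hydrogens = 22.
Net charge -1.
Molecular formula: C20H22BrO4-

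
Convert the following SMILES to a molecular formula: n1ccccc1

Heavy atoms from the SMILES: 5 C, 1 N.
Implicit hydrogens by atom environment:
  5 × C (aromatic): 1 H each → 5
  1 × N (aromatic): no H
  Total hydrogens = 5.
Molecular formula: C5H5N

C5H5N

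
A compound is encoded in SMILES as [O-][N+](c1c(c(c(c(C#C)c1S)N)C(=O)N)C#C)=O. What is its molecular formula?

Heavy atoms from the SMILES: 11 C, 3 N, 3 O, 1 S.
Implicit hydrogens by atom environment:
  6 × C (aromatic): no H
  3 × C: no H
  2 × C: 1 H each → 2
  2 × N: 2 H each → 4
  2 × O: no H
  1 × N (charge +1): no H
  1 × O (charge -1): no H
  1 × S: 1 H
  Total hydrogens = 7.
Molecular formula: C11H7N3O3S

C11H7N3O3S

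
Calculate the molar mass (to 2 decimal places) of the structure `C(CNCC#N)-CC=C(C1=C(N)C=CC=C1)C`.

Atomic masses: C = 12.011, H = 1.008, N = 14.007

229.33

Molecular formula: C14H19N3.
M = 14×12.011 + 19×1.008 + 3×14.007 = 229.33 g/mol.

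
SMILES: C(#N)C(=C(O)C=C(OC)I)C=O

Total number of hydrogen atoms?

Hydrogens are implicit in SMILES; fill each atom to its normal valence:
  4 × C: no H
  2 × C: 1 H each → 2
  2 × O: no H
  1 × C: 3 H
  1 × I: no H
  1 × N: no H
  1 × O: 1 H
  Total hydrogens = 6.

6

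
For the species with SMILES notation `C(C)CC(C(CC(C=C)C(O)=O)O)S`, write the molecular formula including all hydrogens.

C10H18O3S

Heavy atoms from the SMILES: 10 C, 3 O, 1 S.
Implicit hydrogens by atom environment:
  4 × C: 2 H each → 8
  4 × C: 1 H each → 4
  2 × O: 1 H each → 2
  1 × C: 3 H
  1 × C: no H
  1 × O: no H
  1 × S: 1 H
  Total hydrogens = 18.
Molecular formula: C10H18O3S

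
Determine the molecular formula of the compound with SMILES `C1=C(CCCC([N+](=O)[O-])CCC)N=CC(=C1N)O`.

Heavy atoms from the SMILES: 12 C, 3 N, 3 O.
Implicit hydrogens by atom environment:
  5 × C: 2 H each → 10
  3 × C (aromatic): no H
  2 × C (aromatic): 1 H each → 2
  1 × C: 3 H
  1 × C: 1 H
  1 × N: 2 H
  1 × N (aromatic): no H
  1 × N (charge +1): no H
  1 × O: 1 H
  1 × O: no H
  1 × O (charge -1): no H
  Total hydrogens = 19.
Molecular formula: C12H19N3O3

C12H19N3O3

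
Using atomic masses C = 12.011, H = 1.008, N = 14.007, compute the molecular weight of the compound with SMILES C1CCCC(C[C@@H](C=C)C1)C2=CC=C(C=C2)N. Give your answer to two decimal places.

Molecular formula: C16H23N.
M = 16×12.011 + 23×1.008 + 1×14.007 = 229.37 g/mol.

229.37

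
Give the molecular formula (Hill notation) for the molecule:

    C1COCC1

C4H8O

Heavy atoms from the SMILES: 4 C, 1 O.
Implicit hydrogens by atom environment:
  4 × C: 2 H each → 8
  1 × O: no H
  Total hydrogens = 8.
Molecular formula: C4H8O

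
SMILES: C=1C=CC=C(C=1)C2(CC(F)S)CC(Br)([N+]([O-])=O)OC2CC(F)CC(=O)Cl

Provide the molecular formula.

Heavy atoms from the SMILES: 1 Br, 16 C, 1 Cl, 2 F, 1 N, 4 O, 1 S.
Implicit hydrogens by atom environment:
  5 × C (aromatic): 1 H each → 5
  4 × C: 2 H each → 8
  3 × C: 1 H each → 3
  3 × C: no H
  3 × O: no H
  2 × F: no H
  1 × Br: no H
  1 × C (aromatic): no H
  1 × Cl: no H
  1 × N (charge +1): no H
  1 × O (charge -1): no H
  1 × S: 1 H
  Total hydrogens = 17.
Molecular formula: C16H17BrClF2NO4S

C16H17BrClF2NO4S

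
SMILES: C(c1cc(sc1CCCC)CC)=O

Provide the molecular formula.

Heavy atoms from the SMILES: 11 C, 1 O, 1 S.
Implicit hydrogens by atom environment:
  4 × C: 2 H each → 8
  3 × C (aromatic): no H
  2 × C: 3 H each → 6
  1 × C (aromatic): 1 H
  1 × C: 1 H
  1 × O: no H
  1 × S (aromatic): no H
  Total hydrogens = 16.
Molecular formula: C11H16OS

C11H16OS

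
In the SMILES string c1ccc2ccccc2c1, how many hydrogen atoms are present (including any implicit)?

Hydrogens are implicit in SMILES; fill each atom to its normal valence:
  8 × C (aromatic): 1 H each → 8
  2 × C (aromatic): no H
  Total hydrogens = 8.

8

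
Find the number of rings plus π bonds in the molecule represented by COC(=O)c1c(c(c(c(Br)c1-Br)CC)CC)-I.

Molecular formula from the SMILES: C12H13Br2IO2.
DoU = (2C + 2 + N − H − X)/2 = (2·12 + 2 + 0 − 13 − 3)/2 = 10/2 = 5.
(Structurally: 1 ring(s) + 4 π bond(s) = 5.)

5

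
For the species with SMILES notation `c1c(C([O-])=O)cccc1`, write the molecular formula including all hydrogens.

C7H5O2-

Heavy atoms from the SMILES: 7 C, 2 O.
Implicit hydrogens by atom environment:
  5 × C (aromatic): 1 H each → 5
  1 × C (aromatic): no H
  1 × C: no H
  1 × O: no H
  1 × O (charge -1): no H
  Total hydrogens = 5.
Net charge -1.
Molecular formula: C7H5O2-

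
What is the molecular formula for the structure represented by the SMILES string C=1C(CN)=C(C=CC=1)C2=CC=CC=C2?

C13H13N

Heavy atoms from the SMILES: 13 C, 1 N.
Implicit hydrogens by atom environment:
  9 × C (aromatic): 1 H each → 9
  3 × C (aromatic): no H
  1 × C: 2 H
  1 × N: 2 H
  Total hydrogens = 13.
Molecular formula: C13H13N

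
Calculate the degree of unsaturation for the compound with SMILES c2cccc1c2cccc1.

7

Molecular formula from the SMILES: C10H8.
DoU = (2C + 2 + N − H − X)/2 = (2·10 + 2 + 0 − 8 − 0)/2 = 14/2 = 7.
(Structurally: 2 ring(s) + 5 π bond(s) = 7.)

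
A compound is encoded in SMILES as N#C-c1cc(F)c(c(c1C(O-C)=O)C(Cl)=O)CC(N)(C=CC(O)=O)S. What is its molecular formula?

C15H12ClFN2O5S

Heavy atoms from the SMILES: 15 C, 1 Cl, 1 F, 2 N, 5 O, 1 S.
Implicit hydrogens by atom environment:
  5 × C (aromatic): no H
  5 × C: no H
  4 × O: no H
  2 × C: 1 H each → 2
  1 × C: 3 H
  1 × C: 2 H
  1 × C (aromatic): 1 H
  1 × Cl: no H
  1 × F: no H
  1 × N: 2 H
  1 × N: no H
  1 × O: 1 H
  1 × S: 1 H
  Total hydrogens = 12.
Molecular formula: C15H12ClFN2O5S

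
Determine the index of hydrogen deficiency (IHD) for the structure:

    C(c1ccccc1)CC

Molecular formula from the SMILES: C9H12.
DoU = (2C + 2 + N − H − X)/2 = (2·9 + 2 + 0 − 12 − 0)/2 = 8/2 = 4.
(Structurally: 1 ring(s) + 3 π bond(s) = 4.)

4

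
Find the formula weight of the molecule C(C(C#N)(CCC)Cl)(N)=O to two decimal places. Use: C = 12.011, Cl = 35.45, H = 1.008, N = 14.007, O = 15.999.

Molecular formula: C6H9ClN2O.
M = 6×12.011 + 1×35.45 + 9×1.008 + 2×14.007 + 1×15.999 = 160.60 g/mol.

160.60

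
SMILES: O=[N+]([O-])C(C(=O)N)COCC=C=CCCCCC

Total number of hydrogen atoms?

Hydrogens are implicit in SMILES; fill each atom to its normal valence:
  6 × C: 2 H each → 12
  3 × C: 1 H each → 3
  3 × O: no H
  2 × C: no H
  1 × C: 3 H
  1 × N: 2 H
  1 × N (charge +1): no H
  1 × O (charge -1): no H
  Total hydrogens = 20.

20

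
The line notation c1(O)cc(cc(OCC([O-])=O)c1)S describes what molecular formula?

C8H7O4S-

Heavy atoms from the SMILES: 8 C, 4 O, 1 S.
Implicit hydrogens by atom environment:
  3 × C (aromatic): 1 H each → 3
  3 × C (aromatic): no H
  2 × O: no H
  1 × C: 2 H
  1 × C: no H
  1 × O: 1 H
  1 × O (charge -1): no H
  1 × S: 1 H
  Total hydrogens = 7.
Net charge -1.
Molecular formula: C8H7O4S-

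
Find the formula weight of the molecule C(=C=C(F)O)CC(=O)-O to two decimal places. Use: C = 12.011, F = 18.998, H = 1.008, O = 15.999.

Molecular formula: C5H5FO3.
M = 5×12.011 + 1×18.998 + 5×1.008 + 3×15.999 = 132.09 g/mol.

132.09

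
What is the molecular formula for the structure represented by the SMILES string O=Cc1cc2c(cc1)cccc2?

Heavy atoms from the SMILES: 11 C, 1 O.
Implicit hydrogens by atom environment:
  7 × C (aromatic): 1 H each → 7
  3 × C (aromatic): no H
  1 × C: 1 H
  1 × O: no H
  Total hydrogens = 8.
Molecular formula: C11H8O

C11H8O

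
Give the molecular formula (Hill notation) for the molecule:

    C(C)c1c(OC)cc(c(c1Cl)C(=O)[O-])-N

C10H11ClNO3-

Heavy atoms from the SMILES: 10 C, 1 Cl, 1 N, 3 O.
Implicit hydrogens by atom environment:
  5 × C (aromatic): no H
  2 × C: 3 H each → 6
  2 × O: no H
  1 × C: 2 H
  1 × C (aromatic): 1 H
  1 × C: no H
  1 × Cl: no H
  1 × N: 2 H
  1 × O (charge -1): no H
  Total hydrogens = 11.
Net charge -1.
Molecular formula: C10H11ClNO3-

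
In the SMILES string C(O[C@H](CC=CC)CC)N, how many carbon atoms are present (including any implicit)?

The symbol for carbon appears 8 times in the SMILES.

8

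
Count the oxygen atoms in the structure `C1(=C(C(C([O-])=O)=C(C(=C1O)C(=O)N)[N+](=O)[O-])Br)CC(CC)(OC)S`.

The symbol for oxygen appears 7 times in the SMILES.

7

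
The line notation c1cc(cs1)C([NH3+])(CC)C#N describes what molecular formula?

Heavy atoms from the SMILES: 8 C, 2 N, 1 S.
Implicit hydrogens by atom environment:
  3 × C (aromatic): 1 H each → 3
  2 × C: no H
  1 × C: 3 H
  1 × C: 2 H
  1 × C (aromatic): no H
  1 × N (charge +1): 3 H
  1 × N: no H
  1 × S (aromatic): no H
  Total hydrogens = 11.
Net charge +1.
Molecular formula: C8H11N2S+

C8H11N2S+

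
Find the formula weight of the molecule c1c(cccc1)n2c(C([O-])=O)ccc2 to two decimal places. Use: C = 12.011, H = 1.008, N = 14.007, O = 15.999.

186.19

Molecular formula: C11H8NO2-.
M = 11×12.011 + 8×1.008 + 1×14.007 + 2×15.999 = 186.19 g/mol.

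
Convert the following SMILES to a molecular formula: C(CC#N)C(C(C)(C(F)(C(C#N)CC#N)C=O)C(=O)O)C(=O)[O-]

C14H13FN3O5-

Heavy atoms from the SMILES: 14 C, 1 F, 3 N, 5 O.
Implicit hydrogens by atom environment:
  7 × C: no H
  3 × C: 2 H each → 6
  3 × C: 1 H each → 3
  3 × N: no H
  3 × O: no H
  1 × C: 3 H
  1 × F: no H
  1 × O: 1 H
  1 × O (charge -1): no H
  Total hydrogens = 13.
Net charge -1.
Molecular formula: C14H13FN3O5-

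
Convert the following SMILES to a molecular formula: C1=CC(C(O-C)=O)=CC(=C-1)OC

Heavy atoms from the SMILES: 9 C, 3 O.
Implicit hydrogens by atom environment:
  4 × C (aromatic): 1 H each → 4
  3 × O: no H
  2 × C: 3 H each → 6
  2 × C (aromatic): no H
  1 × C: no H
  Total hydrogens = 10.
Molecular formula: C9H10O3

C9H10O3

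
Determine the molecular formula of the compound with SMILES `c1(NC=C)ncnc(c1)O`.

Heavy atoms from the SMILES: 6 C, 3 N, 1 O.
Implicit hydrogens by atom environment:
  2 × C (aromatic): 1 H each → 2
  2 × C (aromatic): no H
  2 × N (aromatic): no H
  1 × C: 2 H
  1 × C: 1 H
  1 × N: 1 H
  1 × O: 1 H
  Total hydrogens = 7.
Molecular formula: C6H7N3O

C6H7N3O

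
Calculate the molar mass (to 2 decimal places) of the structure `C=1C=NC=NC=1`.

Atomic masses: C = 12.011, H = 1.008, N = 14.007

Molecular formula: C4H4N2.
M = 4×12.011 + 4×1.008 + 2×14.007 = 80.09 g/mol.

80.09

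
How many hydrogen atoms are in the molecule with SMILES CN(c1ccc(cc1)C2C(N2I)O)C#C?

Hydrogens are implicit in SMILES; fill each atom to its normal valence:
  4 × C (aromatic): 1 H each → 4
  3 × C: 1 H each → 3
  2 × C (aromatic): no H
  2 × N: no H
  1 × C: 3 H
  1 × C: no H
  1 × I: no H
  1 × O: 1 H
  Total hydrogens = 11.

11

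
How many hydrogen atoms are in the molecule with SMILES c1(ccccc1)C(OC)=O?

8

Hydrogens are implicit in SMILES; fill each atom to its normal valence:
  5 × C (aromatic): 1 H each → 5
  2 × O: no H
  1 × C: 3 H
  1 × C (aromatic): no H
  1 × C: no H
  Total hydrogens = 8.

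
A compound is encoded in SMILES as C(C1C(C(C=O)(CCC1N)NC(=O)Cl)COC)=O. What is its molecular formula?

C11H17ClN2O4

Heavy atoms from the SMILES: 11 C, 1 Cl, 2 N, 4 O.
Implicit hydrogens by atom environment:
  5 × C: 1 H each → 5
  4 × O: no H
  3 × C: 2 H each → 6
  2 × C: no H
  1 × C: 3 H
  1 × Cl: no H
  1 × N: 2 H
  1 × N: 1 H
  Total hydrogens = 17.
Molecular formula: C11H17ClN2O4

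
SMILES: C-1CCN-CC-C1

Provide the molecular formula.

Heavy atoms from the SMILES: 6 C, 1 N.
Implicit hydrogens by atom environment:
  6 × C: 2 H each → 12
  1 × N: 1 H
  Total hydrogens = 13.
Molecular formula: C6H13N

C6H13N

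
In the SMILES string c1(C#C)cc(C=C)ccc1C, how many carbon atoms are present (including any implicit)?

11

The symbol for carbon appears 11 times in the SMILES. Lowercase c denotes aromatic carbon and counts toward C.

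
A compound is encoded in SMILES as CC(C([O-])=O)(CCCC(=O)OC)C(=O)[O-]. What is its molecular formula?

[C9H12O6]2-

Heavy atoms from the SMILES: 9 C, 6 O.
Implicit hydrogens by atom environment:
  4 × C: no H
  4 × O: no H
  3 × C: 2 H each → 6
  2 × C: 3 H each → 6
  2 × O (charge -1): no H
  Total hydrogens = 12.
Net charge -2.
Molecular formula: [C9H12O6]2-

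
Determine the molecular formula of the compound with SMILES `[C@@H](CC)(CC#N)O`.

Heavy atoms from the SMILES: 5 C, 1 N, 1 O.
Implicit hydrogens by atom environment:
  2 × C: 2 H each → 4
  1 × C: 3 H
  1 × C: 1 H
  1 × C: no H
  1 × N: no H
  1 × O: 1 H
  Total hydrogens = 9.
Molecular formula: C5H9NO

C5H9NO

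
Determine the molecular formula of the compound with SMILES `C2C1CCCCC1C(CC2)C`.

Heavy atoms from the SMILES: 11 C.
Implicit hydrogens by atom environment:
  7 × C: 2 H each → 14
  3 × C: 1 H each → 3
  1 × C: 3 H
  Total hydrogens = 20.
Molecular formula: C11H20

C11H20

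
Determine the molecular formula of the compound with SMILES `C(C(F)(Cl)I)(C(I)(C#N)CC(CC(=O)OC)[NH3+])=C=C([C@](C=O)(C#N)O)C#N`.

C15H13ClFI2N4O4+

Heavy atoms from the SMILES: 15 C, 1 Cl, 1 F, 2 I, 4 N, 4 O.
Implicit hydrogens by atom environment:
  10 × C: no H
  3 × N: no H
  3 × O: no H
  2 × C: 2 H each → 4
  2 × C: 1 H each → 2
  2 × I: no H
  1 × C: 3 H
  1 × Cl: no H
  1 × F: no H
  1 × N (charge +1): 3 H
  1 × O: 1 H
  Total hydrogens = 13.
Net charge +1.
Molecular formula: C15H13ClFI2N4O4+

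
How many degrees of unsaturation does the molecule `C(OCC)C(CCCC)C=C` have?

1

Molecular formula from the SMILES: C10H20O.
DoU = (2C + 2 + N − H − X)/2 = (2·10 + 2 + 0 − 20 − 0)/2 = 2/2 = 1.
(Structurally: 0 ring(s) + 1 π bond(s) = 1.)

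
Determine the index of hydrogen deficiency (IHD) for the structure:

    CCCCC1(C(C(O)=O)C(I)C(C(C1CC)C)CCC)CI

2

Molecular formula from the SMILES: C18H32I2O2.
DoU = (2C + 2 + N − H − X)/2 = (2·18 + 2 + 0 − 32 − 2)/2 = 4/2 = 2.
(Structurally: 1 ring(s) + 1 π bond(s) = 2.)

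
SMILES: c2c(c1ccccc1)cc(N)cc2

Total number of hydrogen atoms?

11

Hydrogens are implicit in SMILES; fill each atom to its normal valence:
  9 × C (aromatic): 1 H each → 9
  3 × C (aromatic): no H
  1 × N: 2 H
  Total hydrogens = 11.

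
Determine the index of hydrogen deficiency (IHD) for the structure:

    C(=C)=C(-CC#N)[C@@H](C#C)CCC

6

Molecular formula from the SMILES: C11H13N.
DoU = (2C + 2 + N − H − X)/2 = (2·11 + 2 + 1 − 13 − 0)/2 = 12/2 = 6.
(Structurally: 0 ring(s) + 6 π bond(s) = 6.)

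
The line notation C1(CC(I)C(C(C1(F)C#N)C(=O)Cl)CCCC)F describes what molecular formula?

Heavy atoms from the SMILES: 12 C, 1 Cl, 2 F, 1 I, 1 N, 1 O.
Implicit hydrogens by atom environment:
  4 × C: 2 H each → 8
  4 × C: 1 H each → 4
  3 × C: no H
  2 × F: no H
  1 × C: 3 H
  1 × Cl: no H
  1 × I: no H
  1 × N: no H
  1 × O: no H
  Total hydrogens = 15.
Molecular formula: C12H15ClF2INO

C12H15ClF2INO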